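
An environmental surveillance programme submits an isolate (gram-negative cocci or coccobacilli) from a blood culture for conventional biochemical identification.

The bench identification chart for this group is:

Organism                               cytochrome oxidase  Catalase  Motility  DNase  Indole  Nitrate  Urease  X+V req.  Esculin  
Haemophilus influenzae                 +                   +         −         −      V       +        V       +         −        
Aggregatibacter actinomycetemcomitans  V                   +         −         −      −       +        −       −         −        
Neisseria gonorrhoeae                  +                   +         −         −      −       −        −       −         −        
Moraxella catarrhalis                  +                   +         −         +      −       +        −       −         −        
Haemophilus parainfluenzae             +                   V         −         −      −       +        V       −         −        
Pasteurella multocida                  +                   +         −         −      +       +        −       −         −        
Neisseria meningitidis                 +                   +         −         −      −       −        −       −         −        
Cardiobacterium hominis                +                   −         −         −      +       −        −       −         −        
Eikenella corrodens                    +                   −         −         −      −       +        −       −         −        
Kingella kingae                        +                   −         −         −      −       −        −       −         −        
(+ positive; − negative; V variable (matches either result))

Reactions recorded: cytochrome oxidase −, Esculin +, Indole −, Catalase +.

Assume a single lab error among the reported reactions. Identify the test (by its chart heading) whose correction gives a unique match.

Esculin

As reported, no row in the chart matches all 4 reactions.
Reversing Esculin (to −) → unique match: Aggregatibacter actinomycetemcomitans.
Reversing cytochrome oxidase → still no organism matches.
Reversing Catalase → still no organism matches.
Reversing Indole → still no organism matches.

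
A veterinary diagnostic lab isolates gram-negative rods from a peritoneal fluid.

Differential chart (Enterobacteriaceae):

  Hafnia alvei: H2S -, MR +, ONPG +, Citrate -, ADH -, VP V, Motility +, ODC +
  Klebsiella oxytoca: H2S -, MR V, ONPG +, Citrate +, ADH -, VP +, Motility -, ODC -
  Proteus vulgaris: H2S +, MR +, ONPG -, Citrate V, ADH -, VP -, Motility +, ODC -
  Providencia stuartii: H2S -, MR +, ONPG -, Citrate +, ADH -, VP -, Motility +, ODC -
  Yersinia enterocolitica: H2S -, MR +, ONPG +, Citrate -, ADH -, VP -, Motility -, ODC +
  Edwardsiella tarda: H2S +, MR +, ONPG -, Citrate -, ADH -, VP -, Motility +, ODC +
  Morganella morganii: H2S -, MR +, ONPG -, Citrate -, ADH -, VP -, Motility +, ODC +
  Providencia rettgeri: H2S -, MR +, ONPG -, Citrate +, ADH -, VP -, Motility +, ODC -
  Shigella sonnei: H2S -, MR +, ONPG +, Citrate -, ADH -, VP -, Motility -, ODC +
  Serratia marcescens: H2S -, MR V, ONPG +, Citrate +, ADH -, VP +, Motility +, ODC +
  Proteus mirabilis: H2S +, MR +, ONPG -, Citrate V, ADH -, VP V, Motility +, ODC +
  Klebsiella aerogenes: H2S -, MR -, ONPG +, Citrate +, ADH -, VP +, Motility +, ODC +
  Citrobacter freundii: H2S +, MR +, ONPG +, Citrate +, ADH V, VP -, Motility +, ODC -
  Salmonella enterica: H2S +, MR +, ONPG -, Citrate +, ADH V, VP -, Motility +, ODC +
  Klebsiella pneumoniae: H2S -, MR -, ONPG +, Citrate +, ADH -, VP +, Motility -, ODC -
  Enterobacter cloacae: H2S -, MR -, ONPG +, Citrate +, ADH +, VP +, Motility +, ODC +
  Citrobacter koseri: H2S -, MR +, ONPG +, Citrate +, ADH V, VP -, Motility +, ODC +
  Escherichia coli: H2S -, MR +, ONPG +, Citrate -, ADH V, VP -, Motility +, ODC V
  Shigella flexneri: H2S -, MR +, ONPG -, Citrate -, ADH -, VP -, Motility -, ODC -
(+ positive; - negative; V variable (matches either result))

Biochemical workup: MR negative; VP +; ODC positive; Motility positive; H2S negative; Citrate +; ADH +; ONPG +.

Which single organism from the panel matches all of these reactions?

MR -: excludes 14 organisms — 5 left.
ADH +: excludes Klebsiella oxytoca, Serratia marcescens, Klebsiella aerogenes, Klebsiella pneumoniae — 1 left.
Citrate +: the one remaining candidate is consistent.
Motility +: the one remaining candidate is consistent.
VP +: the one remaining candidate is consistent.
ODC +: the one remaining candidate is consistent.
H2S -: the one remaining candidate is consistent.
ONPG +: the one remaining candidate is consistent.

Enterobacter cloacae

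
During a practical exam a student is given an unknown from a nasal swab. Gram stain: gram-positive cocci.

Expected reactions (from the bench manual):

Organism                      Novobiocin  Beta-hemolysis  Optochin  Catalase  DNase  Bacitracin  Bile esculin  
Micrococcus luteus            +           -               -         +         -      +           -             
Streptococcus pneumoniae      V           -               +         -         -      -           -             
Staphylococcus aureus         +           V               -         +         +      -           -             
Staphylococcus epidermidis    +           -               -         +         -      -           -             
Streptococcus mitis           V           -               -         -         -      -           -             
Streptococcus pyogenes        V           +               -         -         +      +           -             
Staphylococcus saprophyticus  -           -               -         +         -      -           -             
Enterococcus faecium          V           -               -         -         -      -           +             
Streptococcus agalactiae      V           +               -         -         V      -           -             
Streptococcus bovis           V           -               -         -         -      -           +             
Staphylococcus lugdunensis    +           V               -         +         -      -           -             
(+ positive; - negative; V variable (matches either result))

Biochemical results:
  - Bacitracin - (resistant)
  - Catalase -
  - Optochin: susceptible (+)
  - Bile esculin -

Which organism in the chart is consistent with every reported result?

Streptococcus pneumoniae

Catalase -: excludes 5 organisms — 6 left.
Optochin +: excludes 5 organisms — 1 left.
Bacitracin -: the one remaining candidate is consistent.
Bile esculin -: the one remaining candidate is consistent.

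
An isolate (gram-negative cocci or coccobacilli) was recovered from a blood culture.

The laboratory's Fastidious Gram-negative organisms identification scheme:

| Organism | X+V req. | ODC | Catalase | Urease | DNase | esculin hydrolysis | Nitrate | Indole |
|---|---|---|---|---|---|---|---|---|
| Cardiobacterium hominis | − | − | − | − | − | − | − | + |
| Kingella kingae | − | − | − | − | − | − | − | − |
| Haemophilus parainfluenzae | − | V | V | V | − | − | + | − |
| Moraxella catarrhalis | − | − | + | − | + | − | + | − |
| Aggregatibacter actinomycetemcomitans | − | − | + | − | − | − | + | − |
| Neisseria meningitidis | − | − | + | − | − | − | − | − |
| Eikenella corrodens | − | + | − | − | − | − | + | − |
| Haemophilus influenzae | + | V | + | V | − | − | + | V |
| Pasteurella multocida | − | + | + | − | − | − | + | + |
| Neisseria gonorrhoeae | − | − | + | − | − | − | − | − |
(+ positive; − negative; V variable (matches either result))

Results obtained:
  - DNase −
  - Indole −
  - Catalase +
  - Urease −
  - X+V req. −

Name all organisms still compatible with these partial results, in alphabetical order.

Aggregatibacter actinomycetemcomitans, Haemophilus parainfluenzae, Neisseria gonorrhoeae, Neisseria meningitidis

X+V req. −: excludes Haemophilus influenzae — 9 left.
DNase −: excludes Moraxella catarrhalis — 8 left.
Catalase +: excludes Cardiobacterium hominis, Kingella kingae, Eikenella corrodens — 5 left.
Urease −: all 5 remaining candidates are consistent.
Indole −: excludes Pasteurella multocida — 4 left.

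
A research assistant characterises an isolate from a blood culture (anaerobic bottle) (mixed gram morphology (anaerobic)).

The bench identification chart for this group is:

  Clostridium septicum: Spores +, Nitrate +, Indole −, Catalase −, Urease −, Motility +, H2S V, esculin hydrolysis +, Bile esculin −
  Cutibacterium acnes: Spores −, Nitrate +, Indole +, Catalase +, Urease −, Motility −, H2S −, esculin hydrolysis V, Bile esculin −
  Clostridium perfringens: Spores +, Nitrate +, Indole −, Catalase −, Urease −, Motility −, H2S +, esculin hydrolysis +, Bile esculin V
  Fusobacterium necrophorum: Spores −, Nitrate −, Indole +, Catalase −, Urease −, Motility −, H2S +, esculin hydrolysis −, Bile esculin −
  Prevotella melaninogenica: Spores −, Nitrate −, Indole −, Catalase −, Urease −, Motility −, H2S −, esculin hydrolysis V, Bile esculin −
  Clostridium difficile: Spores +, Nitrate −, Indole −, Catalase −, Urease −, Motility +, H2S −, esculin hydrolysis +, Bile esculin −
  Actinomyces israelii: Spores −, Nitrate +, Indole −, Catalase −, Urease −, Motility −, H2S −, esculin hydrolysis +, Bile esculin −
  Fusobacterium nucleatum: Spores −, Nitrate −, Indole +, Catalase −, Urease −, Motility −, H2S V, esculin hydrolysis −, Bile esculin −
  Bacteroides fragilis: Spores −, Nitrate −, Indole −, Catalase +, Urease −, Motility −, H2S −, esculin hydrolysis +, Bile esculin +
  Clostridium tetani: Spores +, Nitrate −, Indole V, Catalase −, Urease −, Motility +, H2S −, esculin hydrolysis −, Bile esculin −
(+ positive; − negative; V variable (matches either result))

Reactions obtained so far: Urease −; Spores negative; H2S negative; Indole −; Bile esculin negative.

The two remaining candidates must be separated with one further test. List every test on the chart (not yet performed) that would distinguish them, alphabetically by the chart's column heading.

H2S −: excludes Clostridium perfringens, Fusobacterium necrophorum — 8 left.
Urease −: all 8 remaining candidates are consistent.
Bile esculin −: excludes Bacteroides fragilis — 7 left.
Indole −: excludes Cutibacterium acnes, Fusobacterium nucleatum — 5 left.
Spores −: excludes Clostridium septicum, Clostridium difficile, Clostridium tetani — 2 left.
Two candidates remain: Actinomyces israelii and Prevotella melaninogenica.
  Nitrate: Actinomyces israelii +, Prevotella melaninogenica − — discriminates.
  Catalase: − vs − — same for both, does not separate.
  Motility: − vs − — same for both, does not separate.
  esculin hydrolysis: + vs V — variable for at least one, does not separate.

Nitrate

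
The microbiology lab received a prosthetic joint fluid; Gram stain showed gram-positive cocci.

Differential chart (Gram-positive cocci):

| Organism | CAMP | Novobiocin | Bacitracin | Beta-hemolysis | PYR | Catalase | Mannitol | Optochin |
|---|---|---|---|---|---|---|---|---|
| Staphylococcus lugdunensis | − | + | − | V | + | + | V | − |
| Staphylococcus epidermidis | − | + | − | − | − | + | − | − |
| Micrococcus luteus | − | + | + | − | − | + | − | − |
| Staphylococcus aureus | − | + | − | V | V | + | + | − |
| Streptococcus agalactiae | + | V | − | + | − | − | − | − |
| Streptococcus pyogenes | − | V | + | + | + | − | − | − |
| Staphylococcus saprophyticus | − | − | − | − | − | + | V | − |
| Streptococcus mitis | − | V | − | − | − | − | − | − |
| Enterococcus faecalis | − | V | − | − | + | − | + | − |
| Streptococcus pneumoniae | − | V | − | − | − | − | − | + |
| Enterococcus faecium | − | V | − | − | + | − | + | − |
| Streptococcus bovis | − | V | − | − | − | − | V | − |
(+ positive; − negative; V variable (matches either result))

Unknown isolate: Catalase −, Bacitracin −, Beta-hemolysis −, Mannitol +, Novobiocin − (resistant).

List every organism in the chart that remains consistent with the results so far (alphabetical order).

Enterococcus faecalis, Enterococcus faecium, Streptococcus bovis

Beta-hemolysis −: excludes Streptococcus agalactiae, Streptococcus pyogenes — 10 left.
Bacitracin −: excludes Micrococcus luteus — 9 left.
Novobiocin −: excludes Staphylococcus lugdunensis, Staphylococcus epidermidis, Staphylococcus aureus — 6 left.
Catalase −: excludes Staphylococcus saprophyticus — 5 left.
Mannitol +: excludes Streptococcus mitis, Streptococcus pneumoniae — 3 left.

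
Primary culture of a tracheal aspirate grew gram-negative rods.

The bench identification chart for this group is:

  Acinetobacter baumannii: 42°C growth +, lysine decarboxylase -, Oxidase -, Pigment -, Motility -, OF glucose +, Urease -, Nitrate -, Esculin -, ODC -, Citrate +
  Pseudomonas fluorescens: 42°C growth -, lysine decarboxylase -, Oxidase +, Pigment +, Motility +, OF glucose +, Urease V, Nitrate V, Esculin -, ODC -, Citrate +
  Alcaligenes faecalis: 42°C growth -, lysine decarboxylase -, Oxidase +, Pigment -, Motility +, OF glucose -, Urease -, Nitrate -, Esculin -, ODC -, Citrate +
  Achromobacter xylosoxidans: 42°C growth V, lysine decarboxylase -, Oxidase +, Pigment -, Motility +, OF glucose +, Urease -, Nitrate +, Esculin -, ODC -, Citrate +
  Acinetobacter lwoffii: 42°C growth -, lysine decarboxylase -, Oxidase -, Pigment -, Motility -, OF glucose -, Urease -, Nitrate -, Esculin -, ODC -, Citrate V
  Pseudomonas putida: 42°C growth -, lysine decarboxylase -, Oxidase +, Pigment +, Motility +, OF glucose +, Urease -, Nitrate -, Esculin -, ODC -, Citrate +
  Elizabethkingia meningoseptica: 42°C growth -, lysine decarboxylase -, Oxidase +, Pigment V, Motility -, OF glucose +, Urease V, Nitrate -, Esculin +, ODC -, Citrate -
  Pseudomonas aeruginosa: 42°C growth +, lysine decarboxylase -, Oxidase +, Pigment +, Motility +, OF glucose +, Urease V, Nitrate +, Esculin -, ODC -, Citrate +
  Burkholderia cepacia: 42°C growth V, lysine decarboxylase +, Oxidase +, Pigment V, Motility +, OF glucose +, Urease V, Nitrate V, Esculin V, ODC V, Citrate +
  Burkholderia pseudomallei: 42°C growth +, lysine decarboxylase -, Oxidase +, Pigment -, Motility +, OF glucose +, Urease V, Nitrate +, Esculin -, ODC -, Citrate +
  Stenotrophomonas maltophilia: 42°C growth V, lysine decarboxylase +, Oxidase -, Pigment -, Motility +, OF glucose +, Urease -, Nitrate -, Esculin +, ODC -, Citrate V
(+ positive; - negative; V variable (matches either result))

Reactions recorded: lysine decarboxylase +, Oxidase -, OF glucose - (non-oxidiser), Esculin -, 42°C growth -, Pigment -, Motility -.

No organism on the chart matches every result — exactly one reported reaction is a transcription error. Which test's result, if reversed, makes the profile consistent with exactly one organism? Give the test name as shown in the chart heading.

As reported, no row in the chart matches all 7 reactions.
Reversing 42°C growth → still no organism matches.
Reversing Motility → still no organism matches.
Reversing Oxidase → still no organism matches.
Reversing Pigment → still no organism matches.
Reversing Esculin → still no organism matches.
Reversing lysine decarboxylase (to -) → unique match: Acinetobacter lwoffii.
Reversing OF glucose → still no organism matches.

lysine decarboxylase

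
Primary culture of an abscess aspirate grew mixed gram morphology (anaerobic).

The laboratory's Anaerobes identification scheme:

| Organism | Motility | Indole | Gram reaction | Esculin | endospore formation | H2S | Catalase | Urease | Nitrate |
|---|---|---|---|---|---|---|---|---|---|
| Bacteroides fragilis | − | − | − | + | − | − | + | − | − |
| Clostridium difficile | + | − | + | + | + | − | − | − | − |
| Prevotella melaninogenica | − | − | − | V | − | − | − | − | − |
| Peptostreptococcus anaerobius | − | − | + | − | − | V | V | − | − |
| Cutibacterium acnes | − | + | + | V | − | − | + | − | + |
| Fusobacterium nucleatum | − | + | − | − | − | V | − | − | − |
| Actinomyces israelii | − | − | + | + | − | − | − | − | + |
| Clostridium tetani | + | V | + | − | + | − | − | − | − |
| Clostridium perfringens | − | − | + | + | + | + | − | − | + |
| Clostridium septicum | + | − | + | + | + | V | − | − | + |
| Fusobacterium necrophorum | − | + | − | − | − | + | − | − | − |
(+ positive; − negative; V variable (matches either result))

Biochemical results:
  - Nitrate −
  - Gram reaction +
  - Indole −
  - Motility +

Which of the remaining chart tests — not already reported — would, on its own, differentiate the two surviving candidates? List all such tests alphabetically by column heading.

Nitrate −: excludes Cutibacterium acnes, Actinomyces israelii, Clostridium perfringens, Clostridium septicum — 7 left.
Indole −: excludes Fusobacterium nucleatum, Fusobacterium necrophorum — 5 left.
Gram reaction +: excludes Bacteroides fragilis, Prevotella melaninogenica — 3 left.
Motility +: excludes Peptostreptococcus anaerobius — 2 left.
Two candidates remain: Clostridium difficile and Clostridium tetani.
  Esculin: Clostridium difficile +, Clostridium tetani − — discriminates.
  endospore formation: + vs + — same for both, does not separate.
  H2S: − vs − — same for both, does not separate.
  Catalase: − vs − — same for both, does not separate.
  Urease: − vs − — same for both, does not separate.

Esculin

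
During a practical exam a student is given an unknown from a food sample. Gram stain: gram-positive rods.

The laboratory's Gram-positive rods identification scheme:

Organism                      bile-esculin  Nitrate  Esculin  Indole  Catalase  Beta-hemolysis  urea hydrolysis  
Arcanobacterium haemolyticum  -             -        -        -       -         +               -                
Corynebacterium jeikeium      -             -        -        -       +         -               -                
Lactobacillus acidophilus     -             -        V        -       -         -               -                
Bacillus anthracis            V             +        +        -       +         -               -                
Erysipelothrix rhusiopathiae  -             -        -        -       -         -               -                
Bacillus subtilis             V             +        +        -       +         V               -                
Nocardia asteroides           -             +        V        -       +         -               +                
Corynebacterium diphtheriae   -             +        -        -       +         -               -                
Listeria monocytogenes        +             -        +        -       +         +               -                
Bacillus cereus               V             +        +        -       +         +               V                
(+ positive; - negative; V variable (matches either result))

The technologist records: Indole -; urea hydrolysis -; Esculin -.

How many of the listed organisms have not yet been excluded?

Indole -: all 10 remaining candidates are consistent.
Esculin -: excludes Bacillus anthracis, Bacillus subtilis, Listeria monocytogenes, Bacillus cereus — 6 left.
urea hydrolysis -: excludes Nocardia asteroides — 5 left.
Still consistent: Arcanobacterium haemolyticum, Corynebacterium diphtheriae, Corynebacterium jeikeium, Erysipelothrix rhusiopathiae, Lactobacillus acidophilus.

5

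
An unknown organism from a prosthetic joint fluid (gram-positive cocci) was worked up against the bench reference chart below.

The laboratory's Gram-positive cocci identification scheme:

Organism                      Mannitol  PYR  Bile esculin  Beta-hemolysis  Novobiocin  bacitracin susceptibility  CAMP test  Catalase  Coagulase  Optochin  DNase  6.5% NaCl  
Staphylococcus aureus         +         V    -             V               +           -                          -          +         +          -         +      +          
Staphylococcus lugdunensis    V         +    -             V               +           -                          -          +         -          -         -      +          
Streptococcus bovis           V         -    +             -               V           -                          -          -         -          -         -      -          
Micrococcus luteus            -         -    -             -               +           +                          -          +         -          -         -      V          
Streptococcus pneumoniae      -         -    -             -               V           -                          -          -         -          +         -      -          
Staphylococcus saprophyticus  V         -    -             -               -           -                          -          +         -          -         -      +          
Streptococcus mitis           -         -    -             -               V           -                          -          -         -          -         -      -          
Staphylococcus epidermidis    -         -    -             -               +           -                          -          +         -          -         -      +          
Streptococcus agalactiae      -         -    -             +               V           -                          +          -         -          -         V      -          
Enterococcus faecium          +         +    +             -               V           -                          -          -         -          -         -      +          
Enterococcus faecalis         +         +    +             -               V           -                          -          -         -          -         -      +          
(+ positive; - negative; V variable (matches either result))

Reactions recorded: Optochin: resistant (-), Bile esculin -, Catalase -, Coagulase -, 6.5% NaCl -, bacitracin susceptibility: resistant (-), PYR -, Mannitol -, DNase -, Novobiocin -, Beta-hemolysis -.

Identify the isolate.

Streptococcus mitis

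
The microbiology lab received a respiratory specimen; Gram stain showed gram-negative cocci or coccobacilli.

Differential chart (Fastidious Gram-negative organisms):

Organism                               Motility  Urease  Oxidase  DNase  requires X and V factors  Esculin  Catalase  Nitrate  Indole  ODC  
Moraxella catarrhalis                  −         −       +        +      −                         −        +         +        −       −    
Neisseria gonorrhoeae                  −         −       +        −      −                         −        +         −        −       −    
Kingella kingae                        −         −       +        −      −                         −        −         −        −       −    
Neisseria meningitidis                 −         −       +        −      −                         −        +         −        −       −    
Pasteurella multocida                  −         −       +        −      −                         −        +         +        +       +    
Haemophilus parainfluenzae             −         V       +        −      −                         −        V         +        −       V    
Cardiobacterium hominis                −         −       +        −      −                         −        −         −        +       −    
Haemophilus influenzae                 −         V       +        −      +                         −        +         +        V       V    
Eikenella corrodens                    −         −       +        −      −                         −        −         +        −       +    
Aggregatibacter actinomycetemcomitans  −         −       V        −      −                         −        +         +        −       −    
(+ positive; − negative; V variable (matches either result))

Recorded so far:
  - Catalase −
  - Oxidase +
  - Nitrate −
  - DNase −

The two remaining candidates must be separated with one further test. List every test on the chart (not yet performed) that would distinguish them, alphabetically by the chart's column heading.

Indole

Nitrate −: excludes 6 organisms — 4 left.
Oxidase +: all 4 remaining candidates are consistent.
DNase −: all 4 remaining candidates are consistent.
Catalase −: excludes Neisseria gonorrhoeae, Neisseria meningitidis — 2 left.
Two candidates remain: Cardiobacterium hominis and Kingella kingae.
  Motility: − vs − — same for both, does not separate.
  Urease: − vs − — same for both, does not separate.
  requires X and V factors: − vs − — same for both, does not separate.
  Esculin: − vs − — same for both, does not separate.
  Indole: Cardiobacterium hominis +, Kingella kingae − — discriminates.
  ODC: − vs − — same for both, does not separate.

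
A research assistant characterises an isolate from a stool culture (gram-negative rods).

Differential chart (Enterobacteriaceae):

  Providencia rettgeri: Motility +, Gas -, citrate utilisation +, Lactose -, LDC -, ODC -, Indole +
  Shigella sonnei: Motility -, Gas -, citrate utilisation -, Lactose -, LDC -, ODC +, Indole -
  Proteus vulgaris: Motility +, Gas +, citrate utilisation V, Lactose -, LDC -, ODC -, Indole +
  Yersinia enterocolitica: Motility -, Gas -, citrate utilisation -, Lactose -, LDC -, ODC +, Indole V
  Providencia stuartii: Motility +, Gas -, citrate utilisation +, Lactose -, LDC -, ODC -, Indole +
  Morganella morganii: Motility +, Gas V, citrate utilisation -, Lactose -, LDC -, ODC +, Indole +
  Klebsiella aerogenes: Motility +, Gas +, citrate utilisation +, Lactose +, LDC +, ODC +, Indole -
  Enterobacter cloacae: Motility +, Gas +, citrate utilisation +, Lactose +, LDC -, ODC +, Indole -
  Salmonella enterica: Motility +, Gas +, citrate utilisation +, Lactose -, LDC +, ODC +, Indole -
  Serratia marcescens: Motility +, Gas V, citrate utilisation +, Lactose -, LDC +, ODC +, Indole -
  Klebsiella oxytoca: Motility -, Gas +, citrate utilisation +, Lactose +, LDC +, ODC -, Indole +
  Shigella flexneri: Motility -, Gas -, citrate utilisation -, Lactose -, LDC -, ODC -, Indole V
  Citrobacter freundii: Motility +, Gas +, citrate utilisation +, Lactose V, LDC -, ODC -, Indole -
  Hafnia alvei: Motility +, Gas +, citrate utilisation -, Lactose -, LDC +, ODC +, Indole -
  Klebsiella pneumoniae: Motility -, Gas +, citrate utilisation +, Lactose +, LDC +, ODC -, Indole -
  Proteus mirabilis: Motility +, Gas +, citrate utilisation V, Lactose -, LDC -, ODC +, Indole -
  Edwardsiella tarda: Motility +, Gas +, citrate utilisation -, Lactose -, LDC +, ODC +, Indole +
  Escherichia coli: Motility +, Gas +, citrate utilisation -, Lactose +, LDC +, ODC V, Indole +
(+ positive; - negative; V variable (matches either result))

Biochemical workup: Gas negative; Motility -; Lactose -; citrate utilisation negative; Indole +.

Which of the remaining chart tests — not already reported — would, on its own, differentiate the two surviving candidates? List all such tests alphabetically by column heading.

ODC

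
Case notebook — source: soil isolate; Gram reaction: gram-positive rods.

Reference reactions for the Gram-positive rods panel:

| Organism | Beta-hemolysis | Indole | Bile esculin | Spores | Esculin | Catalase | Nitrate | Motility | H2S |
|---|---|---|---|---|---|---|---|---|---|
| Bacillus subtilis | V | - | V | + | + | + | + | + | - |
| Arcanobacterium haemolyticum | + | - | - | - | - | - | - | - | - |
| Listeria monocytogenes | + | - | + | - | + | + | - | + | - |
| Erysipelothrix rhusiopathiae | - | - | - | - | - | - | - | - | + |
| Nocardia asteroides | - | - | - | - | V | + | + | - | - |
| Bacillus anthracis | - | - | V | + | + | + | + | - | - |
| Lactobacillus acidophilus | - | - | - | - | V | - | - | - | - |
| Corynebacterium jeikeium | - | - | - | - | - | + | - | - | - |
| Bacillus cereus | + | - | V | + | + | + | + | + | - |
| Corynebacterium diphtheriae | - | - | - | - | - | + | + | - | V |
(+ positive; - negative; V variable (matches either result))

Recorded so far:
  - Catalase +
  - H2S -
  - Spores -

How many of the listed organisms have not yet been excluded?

Spores -: excludes Bacillus subtilis, Bacillus anthracis, Bacillus cereus — 7 left.
Catalase +: excludes Arcanobacterium haemolyticum, Erysipelothrix rhusiopathiae, Lactobacillus acidophilus — 4 left.
H2S -: all 4 remaining candidates are consistent.
Still consistent: Corynebacterium diphtheriae, Corynebacterium jeikeium, Listeria monocytogenes, Nocardia asteroides.

4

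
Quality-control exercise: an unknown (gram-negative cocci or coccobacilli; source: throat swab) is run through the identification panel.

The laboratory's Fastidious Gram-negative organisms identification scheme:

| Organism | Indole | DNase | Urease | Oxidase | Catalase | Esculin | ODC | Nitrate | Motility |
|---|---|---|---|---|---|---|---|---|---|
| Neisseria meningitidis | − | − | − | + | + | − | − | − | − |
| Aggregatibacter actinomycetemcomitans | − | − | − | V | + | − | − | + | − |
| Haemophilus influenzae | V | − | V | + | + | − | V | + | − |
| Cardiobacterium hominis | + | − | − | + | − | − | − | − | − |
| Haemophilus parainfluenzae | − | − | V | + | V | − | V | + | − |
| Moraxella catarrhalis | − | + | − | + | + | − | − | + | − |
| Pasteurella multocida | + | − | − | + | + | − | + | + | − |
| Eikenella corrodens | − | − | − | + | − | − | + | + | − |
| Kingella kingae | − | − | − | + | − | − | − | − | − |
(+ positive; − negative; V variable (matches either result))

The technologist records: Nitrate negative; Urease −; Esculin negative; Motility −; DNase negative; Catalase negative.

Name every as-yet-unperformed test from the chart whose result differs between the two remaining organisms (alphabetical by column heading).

Indole

Nitrate −: excludes 6 organisms — 3 left.
Urease −: all 3 remaining candidates are consistent.
Esculin −: all 3 remaining candidates are consistent.
Motility −: all 3 remaining candidates are consistent.
DNase −: all 3 remaining candidates are consistent.
Catalase −: excludes Neisseria meningitidis — 2 left.
Two candidates remain: Cardiobacterium hominis and Kingella kingae.
  Indole: Cardiobacterium hominis +, Kingella kingae − — discriminates.
  Oxidase: + vs + — same for both, does not separate.
  ODC: − vs − — same for both, does not separate.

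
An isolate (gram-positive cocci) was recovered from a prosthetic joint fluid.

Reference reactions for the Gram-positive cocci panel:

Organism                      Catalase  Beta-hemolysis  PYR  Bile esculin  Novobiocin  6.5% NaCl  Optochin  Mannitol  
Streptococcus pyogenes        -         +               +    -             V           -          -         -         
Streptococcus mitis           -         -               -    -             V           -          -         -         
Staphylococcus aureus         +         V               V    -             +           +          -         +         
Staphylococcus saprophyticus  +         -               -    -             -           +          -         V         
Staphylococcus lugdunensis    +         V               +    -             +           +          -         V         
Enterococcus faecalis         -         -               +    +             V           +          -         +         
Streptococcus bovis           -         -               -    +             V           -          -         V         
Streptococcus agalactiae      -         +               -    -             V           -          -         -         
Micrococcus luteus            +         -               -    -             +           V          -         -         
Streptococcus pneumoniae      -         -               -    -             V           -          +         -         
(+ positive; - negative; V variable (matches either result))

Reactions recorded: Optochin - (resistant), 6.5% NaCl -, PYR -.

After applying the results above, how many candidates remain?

PYR -: excludes Streptococcus pyogenes, Staphylococcus lugdunensis, Enterococcus faecalis — 7 left.
Optochin -: excludes Streptococcus pneumoniae — 6 left.
6.5% NaCl -: excludes Staphylococcus aureus, Staphylococcus saprophyticus — 4 left.
Still consistent: Micrococcus luteus, Streptococcus agalactiae, Streptococcus bovis, Streptococcus mitis.

4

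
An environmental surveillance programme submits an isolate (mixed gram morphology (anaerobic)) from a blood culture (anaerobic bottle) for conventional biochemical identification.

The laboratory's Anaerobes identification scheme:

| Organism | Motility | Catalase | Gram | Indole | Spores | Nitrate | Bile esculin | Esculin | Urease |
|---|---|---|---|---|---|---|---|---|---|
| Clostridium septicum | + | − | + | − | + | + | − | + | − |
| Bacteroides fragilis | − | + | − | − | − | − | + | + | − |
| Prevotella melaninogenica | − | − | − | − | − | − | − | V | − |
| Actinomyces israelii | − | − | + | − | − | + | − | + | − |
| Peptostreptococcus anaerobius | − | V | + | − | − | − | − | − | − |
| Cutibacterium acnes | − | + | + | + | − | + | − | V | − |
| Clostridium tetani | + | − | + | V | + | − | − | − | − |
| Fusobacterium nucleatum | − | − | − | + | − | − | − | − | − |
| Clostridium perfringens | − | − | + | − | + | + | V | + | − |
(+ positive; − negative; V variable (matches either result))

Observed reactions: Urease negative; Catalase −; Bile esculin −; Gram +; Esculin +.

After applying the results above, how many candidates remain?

3

Catalase −: excludes Bacteroides fragilis, Cutibacterium acnes — 7 left.
Urease −: all 7 remaining candidates are consistent.
Bile esculin −: all 7 remaining candidates are consistent.
Gram +: excludes Prevotella melaninogenica, Fusobacterium nucleatum — 5 left.
Esculin +: excludes Peptostreptococcus anaerobius, Clostridium tetani — 3 left.
Still consistent: Actinomyces israelii, Clostridium perfringens, Clostridium septicum.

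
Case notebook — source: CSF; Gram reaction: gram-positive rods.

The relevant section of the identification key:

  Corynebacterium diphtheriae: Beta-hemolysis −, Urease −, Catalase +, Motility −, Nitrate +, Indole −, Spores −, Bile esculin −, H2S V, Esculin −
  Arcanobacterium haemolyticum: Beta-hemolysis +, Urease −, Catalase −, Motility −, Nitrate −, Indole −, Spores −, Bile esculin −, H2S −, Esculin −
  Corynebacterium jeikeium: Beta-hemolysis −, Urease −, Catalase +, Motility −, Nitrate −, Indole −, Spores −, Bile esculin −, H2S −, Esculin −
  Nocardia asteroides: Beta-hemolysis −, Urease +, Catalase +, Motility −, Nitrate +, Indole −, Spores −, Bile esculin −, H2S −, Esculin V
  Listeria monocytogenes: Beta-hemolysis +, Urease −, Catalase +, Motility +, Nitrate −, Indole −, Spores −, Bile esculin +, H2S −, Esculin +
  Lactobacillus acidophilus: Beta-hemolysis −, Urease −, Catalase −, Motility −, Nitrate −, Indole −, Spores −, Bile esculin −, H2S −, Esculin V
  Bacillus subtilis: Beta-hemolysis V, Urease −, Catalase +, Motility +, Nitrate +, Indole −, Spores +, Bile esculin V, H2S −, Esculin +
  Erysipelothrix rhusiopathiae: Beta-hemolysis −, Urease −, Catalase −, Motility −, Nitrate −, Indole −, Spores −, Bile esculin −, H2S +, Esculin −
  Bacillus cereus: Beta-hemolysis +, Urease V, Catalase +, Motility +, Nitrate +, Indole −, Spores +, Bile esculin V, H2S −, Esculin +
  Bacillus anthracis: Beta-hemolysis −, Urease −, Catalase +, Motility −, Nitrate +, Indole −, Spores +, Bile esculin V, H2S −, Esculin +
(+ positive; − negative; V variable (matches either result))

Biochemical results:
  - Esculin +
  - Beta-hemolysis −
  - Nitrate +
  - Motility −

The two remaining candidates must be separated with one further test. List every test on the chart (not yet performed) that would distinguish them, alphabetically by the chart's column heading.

Spores, Urease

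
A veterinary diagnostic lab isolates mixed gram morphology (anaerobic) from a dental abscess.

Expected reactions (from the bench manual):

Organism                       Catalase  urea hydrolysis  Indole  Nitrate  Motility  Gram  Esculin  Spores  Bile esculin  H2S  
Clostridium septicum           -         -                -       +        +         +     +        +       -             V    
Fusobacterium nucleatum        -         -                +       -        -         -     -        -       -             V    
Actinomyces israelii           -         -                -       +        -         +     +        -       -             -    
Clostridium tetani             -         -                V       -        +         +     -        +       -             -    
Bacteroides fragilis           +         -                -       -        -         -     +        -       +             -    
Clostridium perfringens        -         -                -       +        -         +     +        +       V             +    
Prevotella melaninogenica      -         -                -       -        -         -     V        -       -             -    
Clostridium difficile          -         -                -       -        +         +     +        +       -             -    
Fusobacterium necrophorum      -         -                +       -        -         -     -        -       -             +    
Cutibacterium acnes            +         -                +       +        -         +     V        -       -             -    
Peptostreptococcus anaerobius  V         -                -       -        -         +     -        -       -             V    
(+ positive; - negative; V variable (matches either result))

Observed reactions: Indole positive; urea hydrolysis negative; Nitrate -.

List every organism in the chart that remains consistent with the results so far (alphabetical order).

urea hydrolysis -: all 11 remaining candidates are consistent.
Nitrate -: excludes Clostridium septicum, Actinomyces israelii, Clostridium perfringens, Cutibacterium acnes — 7 left.
Indole +: excludes Bacteroides fragilis, Prevotella melaninogenica, Clostridium difficile, Peptostreptococcus anaerobius — 3 left.

Clostridium tetani, Fusobacterium necrophorum, Fusobacterium nucleatum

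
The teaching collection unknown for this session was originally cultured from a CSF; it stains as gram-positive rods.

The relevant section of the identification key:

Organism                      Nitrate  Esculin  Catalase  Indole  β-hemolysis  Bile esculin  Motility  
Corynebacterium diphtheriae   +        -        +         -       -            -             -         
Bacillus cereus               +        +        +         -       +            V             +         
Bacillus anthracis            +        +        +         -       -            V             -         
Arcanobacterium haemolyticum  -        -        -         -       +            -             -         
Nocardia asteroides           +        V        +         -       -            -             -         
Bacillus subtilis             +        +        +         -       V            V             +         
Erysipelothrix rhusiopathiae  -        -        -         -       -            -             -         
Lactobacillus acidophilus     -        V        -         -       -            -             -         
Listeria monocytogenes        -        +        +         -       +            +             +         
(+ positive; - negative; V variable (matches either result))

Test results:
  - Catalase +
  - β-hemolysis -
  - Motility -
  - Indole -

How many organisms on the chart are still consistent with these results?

3

Motility -: excludes Bacillus cereus, Bacillus subtilis, Listeria monocytogenes — 6 left.
Indole -: all 6 remaining candidates are consistent.
β-hemolysis -: excludes Arcanobacterium haemolyticum — 5 left.
Catalase +: excludes Erysipelothrix rhusiopathiae, Lactobacillus acidophilus — 3 left.
Still consistent: Bacillus anthracis, Corynebacterium diphtheriae, Nocardia asteroides.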